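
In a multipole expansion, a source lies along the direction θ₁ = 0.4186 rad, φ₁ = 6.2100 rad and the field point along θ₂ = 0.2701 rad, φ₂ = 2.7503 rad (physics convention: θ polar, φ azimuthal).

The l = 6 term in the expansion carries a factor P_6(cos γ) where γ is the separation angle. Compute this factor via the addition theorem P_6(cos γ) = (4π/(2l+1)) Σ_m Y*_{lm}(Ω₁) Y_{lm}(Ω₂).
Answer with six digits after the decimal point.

Expand P_6 via completeness: Σ_{m} conj(Y_{6,m}) at Ω₁ times Y_{6,m} at Ω₂ —
  [-6]  conj(Y_{6,-6})(Ω₁) = 0.00197 - 0.00093j ; Y_{6,-6}(Ω₂) = -0.00012 + 0.00012j ; Δ = -0.00000 + 0.00000j
  [-5]  conj(Y_{6,-5})(Ω₁) = 0.01584 - 0.00607j ; Y_{6,-5}(Ω₂) = 0.00082 - 0.00202j ; Δ = 0.00000 - 0.00004j
  [-4]  conj(Y_{6,-4})(Ω₁) = 0.07631 - 0.02300j ; Y_{6,-4}(Ω₂) = 0.00009 + 0.01667j ; Δ = 0.00039 + 0.00127j
  [-3]  conj(Y_{6,-3})(Ω₁) = 0.24119 - 0.05382j ; Y_{6,-3}(Ω₂) = -0.03327 - 0.07938j ; Δ = -0.01230 - 0.01735j
  [-2]  conj(Y_{6,-2})(Ω₁) = 0.47755 - 0.07040j ; Y_{6,-2}(Ω₂) = 0.20964 + 0.20847j ; Δ = 0.11479 + 0.08479j
  [-1]  conj(Y_{6,-1})(Ω₁) = 0.45056 - 0.03303j ; Y_{6,-1}(Ω₂) = -0.54884 - 0.22643j ; Δ = -0.25477 - 0.08389j
  [+0]  conj(Y_{6,0})(Ω₁) = -0.15770 + 0.00000j ; Y_{6,0}(Ω₂) = 0.37325 + 0.00000j ; Δ = -0.05886 + 0.00000j
  [+1]  conj(Y_{6,1})(Ω₁) = -0.45056 - 0.03303j ; Y_{6,1}(Ω₂) = 0.54884 - 0.22643j ; Δ = -0.25477 + 0.08389j
  [+2]  conj(Y_{6,2})(Ω₁) = 0.47755 + 0.07040j ; Y_{6,2}(Ω₂) = 0.20964 - 0.20847j ; Δ = 0.11479 - 0.08479j
  [+3]  conj(Y_{6,3})(Ω₁) = -0.24119 - 0.05382j ; Y_{6,3}(Ω₂) = 0.03327 - 0.07938j ; Δ = -0.01230 + 0.01735j
  [+4]  conj(Y_{6,4})(Ω₁) = 0.07631 + 0.02300j ; Y_{6,4}(Ω₂) = 0.00009 - 0.01667j ; Δ = 0.00039 - 0.00127j
  [+5]  conj(Y_{6,5})(Ω₁) = -0.01584 - 0.00607j ; Y_{6,5}(Ω₂) = -0.00082 - 0.00202j ; Δ = 0.00000 + 0.00004j
  [+6]  conj(Y_{6,6})(Ω₁) = 0.00197 + 0.00093j ; Y_{6,6}(Ω₂) = -0.00012 - 0.00012j ; Δ = -0.00000 - 0.00000j
Accumulated sum -0.36262 - 0.00000j; after 4π/(2l+1) scaling, -0.35053 - 0.00000j ⇒ P_6 = -0.350527

-0.350527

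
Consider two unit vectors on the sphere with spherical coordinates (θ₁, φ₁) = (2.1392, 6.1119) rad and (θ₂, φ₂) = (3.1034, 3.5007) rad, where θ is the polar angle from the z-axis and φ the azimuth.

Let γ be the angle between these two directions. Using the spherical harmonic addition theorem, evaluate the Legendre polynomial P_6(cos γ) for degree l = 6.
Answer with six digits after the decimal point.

0.316449

Expand P_6 via completeness: Σ_{m} conj(Y_{6,m}) at Ω₁ times Y_{6,m} at Ω₂ —
  [-6]  conj(Y_{6,-6})(Ω₁) = +0.089445-0.148178i ; Y_{6,-6}(Ω₂) = -0.000000-0.000000i ; Δ = -0.000000+0.000000i
  [-5]  conj(Y_{6,-5})(Ω₁) = -0.250891+0.289327i ; Y_{6,-5}(Ω₂) = -0.000000-0.000000i ; Δ = +0.000000+0.000000i
  [-4]  conj(Y_{6,-4})(Ω₁) = +0.304826-0.249104i ; Y_{6,-4}(Ω₂) = +0.000001-0.000008i ; Δ = -0.000002-0.000003i
  [-3]  conj(Y_{6,-3})(Ω₁) = -0.034231+0.019321i ; Y_{6,-3}(Ω₂) = +0.000137-0.000255i ; Δ = +0.000000+0.000011i
  [-2]  conj(Y_{6,-2})(Ω₁) = -0.314836+0.112281i ; Y_{6,-2}(Ω₂) = +0.005696-0.004978i ; Δ = -0.001234+0.002207i
  [-1]  conj(Y_{6,-1})(Ω₁) = +0.169796-0.029371i ; Y_{6,-1}(Ω₂) = +0.116960-0.043905i ; Δ = +0.018570-0.010890i
  [+0]  conj(Y_{6,0})(Ω₁) = +0.292237-0.000000i ; Y_{6,0}(Ω₂) = +1.001588+0.000000i ; Δ = +0.292701+0.000000i
  [+1]  conj(Y_{6,1})(Ω₁) = -0.169796-0.029371i ; Y_{6,1}(Ω₂) = -0.116960-0.043905i ; Δ = +0.018570+0.010890i
  [+2]  conj(Y_{6,2})(Ω₁) = -0.314836-0.112281i ; Y_{6,2}(Ω₂) = +0.005696+0.004978i ; Δ = -0.001234-0.002207i
  [+3]  conj(Y_{6,3})(Ω₁) = +0.034231+0.019321i ; Y_{6,3}(Ω₂) = -0.000137-0.000255i ; Δ = +0.000000-0.000011i
  [+4]  conj(Y_{6,4})(Ω₁) = +0.304826+0.249104i ; Y_{6,4}(Ω₂) = +0.000001+0.000008i ; Δ = -0.000002+0.000003i
  [+5]  conj(Y_{6,5})(Ω₁) = +0.250891+0.289327i ; Y_{6,5}(Ω₂) = +0.000000-0.000000i ; Δ = +0.000000-0.000000i
  [+6]  conj(Y_{6,6})(Ω₁) = +0.089445+0.148178i ; Y_{6,6}(Ω₂) = -0.000000+0.000000i ; Δ = -0.000000-0.000000i
Total Σ_m = +0.327369-0.000000i. Multiply by 0.966644: +0.316449-0.000000i. P_6(cos γ) = 0.316449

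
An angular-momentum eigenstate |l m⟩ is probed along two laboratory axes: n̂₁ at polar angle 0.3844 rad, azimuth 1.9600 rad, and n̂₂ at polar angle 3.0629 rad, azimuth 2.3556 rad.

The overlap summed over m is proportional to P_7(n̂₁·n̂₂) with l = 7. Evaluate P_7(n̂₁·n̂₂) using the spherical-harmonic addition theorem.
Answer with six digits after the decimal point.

0.377276

Term-by-term m-sum for l=7 (normalisation 4π/15 = 0.837758):
  [-7]  conj(Y_{7,-7})(Ω₁) = 0.00021 + 0.00048j ; Y_{7,-7}(Ω₂) = -0.00000 + 0.00000j ; Δ = -0.00000 - 0.00000j
  [-6]  conj(Y_{7,-6})(Ω₁) = 0.00334 - 0.00348j ; Y_{7,-6}(Ω₂) = -0.00000 + 0.00000j ; Δ = 0.00000 + 0.00000j
  [-5]  conj(Y_{7,-5})(Ω₁) = -0.02575 - 0.01014j ; Y_{7,-5}(Ω₂) = 0.00001 + 0.00001j ; Δ = -0.00000 - 0.00000j
  [-4]  conj(Y_{7,-4})(Ω₁) = 0.00154 + 0.10993j ; Y_{7,-4}(Ω₂) = 0.00028 + 0.00000j ; Δ = 0.00000 + 0.00003j
  [-3]  conj(Y_{7,-3})(Ω₁) = 0.27847 - 0.11878j ; Y_{7,-3}(Ω₂) = 0.00299 - 0.00298j ; Δ = 0.00048 - 0.00119j
  [-2]  conj(Y_{7,-2})(Ω₁) = -0.37873 - 0.37347j ; Y_{7,-2}(Ω₂) = 0.00005 - 0.04522j ; Δ = -0.01691 + 0.01711j
  [-1]  conj(Y_{7,-1})(Ω₁) = -0.16104 + 0.39267j ; Y_{7,-1}(Ω₂) = -0.21773 - 0.21799j ; Δ = 0.12066 - 0.05039j
  [+0]  conj(Y_{7,0})(Ω₁) = -0.24191 + 0.00000j ; Y_{7,0}(Ω₂) = -0.99984 + 0.00000j ; Δ = 0.24187 + 0.00000j
  [+1]  conj(Y_{7,1})(Ω₁) = 0.16104 + 0.39267j ; Y_{7,1}(Ω₂) = 0.21773 - 0.21799j ; Δ = 0.12066 + 0.05039j
  [+2]  conj(Y_{7,2})(Ω₁) = -0.37873 + 0.37347j ; Y_{7,2}(Ω₂) = 0.00005 + 0.04522j ; Δ = -0.01691 - 0.01711j
  [+3]  conj(Y_{7,3})(Ω₁) = -0.27847 - 0.11878j ; Y_{7,3}(Ω₂) = -0.00299 - 0.00298j ; Δ = 0.00048 + 0.00119j
  [+4]  conj(Y_{7,4})(Ω₁) = 0.00154 - 0.10993j ; Y_{7,4}(Ω₂) = 0.00028 - 0.00000j ; Δ = 0.00000 - 0.00003j
  [+5]  conj(Y_{7,5})(Ω₁) = 0.02575 - 0.01014j ; Y_{7,5}(Ω₂) = -0.00001 + 0.00001j ; Δ = -0.00000 + 0.00000j
  [+6]  conj(Y_{7,6})(Ω₁) = 0.00334 + 0.00348j ; Y_{7,6}(Ω₂) = -0.00000 - 0.00000j ; Δ = 0.00000 - 0.00000j
  [+7]  conj(Y_{7,7})(Ω₁) = -0.00021 + 0.00048j ; Y_{7,7}(Ω₂) = 0.00000 + 0.00000j ; Δ = -0.00000 + 0.00000j
Σ over m = 0.45034 - 0.00000j; ×(4π/15) → 0.37728 - 0.00000j. Real part: 0.377276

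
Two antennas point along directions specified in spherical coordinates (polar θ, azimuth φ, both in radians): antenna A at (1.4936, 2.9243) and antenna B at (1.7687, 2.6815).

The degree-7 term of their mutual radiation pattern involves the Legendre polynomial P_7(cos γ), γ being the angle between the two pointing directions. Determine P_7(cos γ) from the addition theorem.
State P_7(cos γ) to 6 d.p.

Term-by-term m-sum for l=7 (normalisation 4π/15 = 0.837758):
  m=-7: (-0.024352, 0.489102) × (0.434230, 0.034400) = (-0.027399, 0.211545)  (running Σ = (-0.027399, 0.211545))
  m=-6: (0.037399, -0.136706) × (0.303387, -0.121542) = (-0.005269, -0.046021)  (running Σ = (-0.032668, 0.165524))
  m=-5: (0.155306, -0.295185) × (-0.110258, 0.123288) = (0.019269, 0.051694)  (running Σ = (-0.013400, 0.217218))
  m=-4: (-0.105499, 0.124840) × (-0.088693, 0.321001) = (-0.030717, -0.044938)  (running Σ = (-0.044116, 0.172281))
  m=-3: (-0.227718, 0.173788) × (-0.013079, -0.067817) = (0.014764, 0.013170)  (running Σ = (-0.029352, 0.185451))
  m=-2: (0.156128, -0.072472) × (-0.196335, -0.257939) = (-0.049347, -0.026043)  (running Σ = (-0.078699, 0.159408))
  m=-1: (0.262085, -0.057863) × (0.027845, 0.013799) = (0.008096, 0.002005)  (running Σ = (-0.070603, 0.161414))
  m=0: (-0.174575, -0.000000) × (0.319985, 0.000000) = (-0.055861, -0.000000)  (running Σ = (-0.126464, 0.161414))
  m=1: (-0.262085, -0.057863) × (-0.027845, 0.013799) = (0.008096, -0.002005)  (running Σ = (-0.118368, 0.159408))
  m=2: (0.156128, 0.072472) × (-0.196335, 0.257939) = (-0.049347, 0.026043)  (running Σ = (-0.167715, 0.185451))
  m=3: (0.227718, 0.173788) × (0.013079, -0.067817) = (0.014764, -0.013170)  (running Σ = (-0.152951, 0.172281))
  m=4: (-0.105499, -0.124840) × (-0.088693, -0.321001) = (-0.030717, 0.044938)  (running Σ = (-0.183667, 0.217218))
  m=5: (-0.155306, -0.295185) × (0.110258, 0.123288) = (0.019269, -0.051694)  (running Σ = (-0.164398, 0.165524))
  m=6: (0.037399, 0.136706) × (0.303387, 0.121542) = (-0.005269, 0.046021)  (running Σ = (-0.169667, 0.211545))
  m=7: (0.024352, 0.489102) × (-0.434230, 0.034400) = (-0.027399, -0.211545)  (running Σ = (-0.197067, 0.000000))
Total Σ_m = (-0.197067, 0.000000). Multiply by 0.837758: (-0.165094, 0.000000). P_7(cos γ) = -0.165094

-0.165094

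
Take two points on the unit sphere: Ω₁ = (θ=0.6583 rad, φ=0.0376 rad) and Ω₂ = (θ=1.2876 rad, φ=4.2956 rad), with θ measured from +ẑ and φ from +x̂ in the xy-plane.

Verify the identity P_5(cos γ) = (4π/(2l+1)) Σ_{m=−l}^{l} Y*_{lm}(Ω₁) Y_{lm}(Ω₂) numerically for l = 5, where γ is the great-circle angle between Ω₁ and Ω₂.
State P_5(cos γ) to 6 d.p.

Addition theorem: P_5(cos γ) = (4π/11) Σ_m Y*_{lm}(Ω₁) Y_{lm}(Ω₂), m = −5…5:
  m=-5: Y*=+0.039073+0.007433i  Y=-0.329986-0.185947i  product -0.011511-0.009718i
  m=-4: Y*=+0.160793+0.024367i  Y=-0.033537+0.346958i  product -0.013847+0.054971i
  m=-3: Y*=+0.364535+0.041295i  Y=-0.086405+0.028675i  product -0.032682+0.006885i
  m=-2: Y*=+0.438891+0.033067i  Y=+0.224742+0.247513i  product +0.090453+0.116063i
  m=-1: Y*=+0.090485+0.003404i  Y=-0.004347+0.009819i  product -0.000427+0.000874i
  m=+0: Y*=-0.382459-0.000000i  Y=+0.324128+0.000000i  product -0.123965-0.000000i
  m=+1: Y*=-0.090485+0.003404i  Y=+0.004347+0.009819i  product -0.000427-0.000874i
  m=+2: Y*=+0.438891-0.033067i  Y=+0.224742-0.247513i  product +0.090453-0.116063i
  m=+3: Y*=-0.364535+0.041295i  Y=+0.086405+0.028675i  product -0.032682-0.006885i
  m=+4: Y*=+0.160793-0.024367i  Y=-0.033537-0.346958i  product -0.013847-0.054971i
  m=+5: Y*=-0.039073+0.007433i  Y=+0.329986-0.185947i  product -0.011511+0.009718i
Σ over m = -0.059993-0.000000i; ×(4π/11) → -0.068536-0.000000i. Real part: -0.068536

-0.068536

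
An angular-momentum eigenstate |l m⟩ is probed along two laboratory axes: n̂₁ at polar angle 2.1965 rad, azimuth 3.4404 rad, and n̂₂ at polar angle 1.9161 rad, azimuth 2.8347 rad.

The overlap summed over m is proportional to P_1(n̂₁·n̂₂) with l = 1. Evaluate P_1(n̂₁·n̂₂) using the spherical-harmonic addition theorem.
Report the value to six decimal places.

Summing Y*_{l m}(θ₁,φ₁)·Y_{l m}(θ₂,φ₂) over m ∈ [−1, 1]; prefactor 4π/(2·1+1) = 4.188790:
  term(m=-1) = +0.074845+0.051833i   from Y*(Ω₁)=-0.267632-0.082439i, Y(Ω₂)=-0.309911-0.098212i
  term(m=+0) = +0.047326+0.000000i   from Y*(Ω₁)=-0.286159-0.000000i, Y(Ω₂)=-0.165383+0.000000i
  term(m=+1) = +0.074845-0.051833i   from Y*(Ω₁)=+0.267632-0.082439i, Y(Ω₂)=+0.309911-0.098212i
Σ over m = +0.197017+0.000000i; ×(4π/3) → +0.825262+0.000000i. Real part: 0.825262

0.825262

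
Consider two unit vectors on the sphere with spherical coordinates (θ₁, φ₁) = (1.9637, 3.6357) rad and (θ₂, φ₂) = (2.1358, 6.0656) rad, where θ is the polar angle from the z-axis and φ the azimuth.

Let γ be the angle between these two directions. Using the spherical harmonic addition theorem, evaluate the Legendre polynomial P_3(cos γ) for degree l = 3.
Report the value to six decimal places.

0.435157

Expand P_3 via completeness: Σ_{m} conj(Y_{3,m}) at Ω₁ times Y_{3,m} at Ω₂ —
  m=-3: Y*=-0.02906 - 0.32764j  Y=0.19969 + 0.15267j  product 0.04422 - 0.06986j
  m=-2: Y*=-0.18372 - 0.27885j  Y=-0.35395 - 0.16455j  product 0.01914 + 0.12893j
  m=-1: Y*=0.07019 + 0.03781j  Y=0.11550 + 0.02554j  product 0.00714 + 0.00616j
  m=+0: Y*=0.32391 + 0.00000j  Y=0.31302 + 0.00000j  product 0.10139 + 0.00000j
  m=+1: Y*=-0.07019 + 0.03781j  Y=-0.11550 + 0.02554j  product 0.00714 - 0.00616j
  m=+2: Y*=-0.18372 + 0.27885j  Y=-0.35395 + 0.16455j  product 0.01914 - 0.12893j
  m=+3: Y*=0.02906 - 0.32764j  Y=-0.19969 + 0.15267j  product 0.04422 + 0.06986j
Σ over m = 0.24240 + 0.00000j; ×(4π/7) → 0.43516 + 0.00000j. Real part: 0.435157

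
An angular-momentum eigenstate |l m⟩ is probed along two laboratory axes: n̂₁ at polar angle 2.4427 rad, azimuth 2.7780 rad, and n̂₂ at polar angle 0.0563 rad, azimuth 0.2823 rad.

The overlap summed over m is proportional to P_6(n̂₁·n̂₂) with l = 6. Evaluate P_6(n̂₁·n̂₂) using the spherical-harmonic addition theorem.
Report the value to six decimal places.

Expand P_6 via completeness: Σ_{m} conj(Y_{6,m}) at Ω₁ times Y_{6,m} at Ω₂ —
  [-6]  conj(Y_{6,-6})(Ω₁) = -0.01965 - 0.02807j ; Y_{6,-6}(Ω₂) = -0.00000 - 0.00000j ; Δ = -0.00000 + 0.00000j
  [-5]  conj(Y_{6,-5})(Ω₁) = -0.03455 - 0.13693j ; Y_{6,-5}(Ω₂) = 0.00000 - 0.00000j ; Δ = -0.00000 + 0.00000j
  [-4]  conj(Y_{6,-4})(Ω₁) = 0.03868 - 0.33070j ; Y_{6,-4}(Ω₂) = 0.00002 - 0.00003j ; Δ = -0.00001 - 0.00001j
  [-3]  conj(Y_{6,-3})(Ω₁) = 0.21138 - 0.40601j ; Y_{6,-3}(Ω₂) = 0.00061 - 0.00069j ; Δ = -0.00015 - 0.00039j
  [-2]  conj(Y_{6,-2})(Ω₁) = 0.17983 - 0.16003j ; Y_{6,-2}(Ω₂) = 0.01381 - 0.00875j ; Δ = 0.00108 - 0.00378j
  [-1]  conj(Y_{6,-1})(Ω₁) = -0.23654 + 0.09001j ; Y_{6,-1}(Ω₂) = 0.17531 - 0.05085j ; Δ = -0.03689 + 0.02781j
  [+0]  conj(Y_{6,0})(Ω₁) = -0.32786 + 0.00000j ; Y_{6,0}(Ω₂) = 0.98353 + 0.00000j ; Δ = -0.32246 + 0.00000j
  [+1]  conj(Y_{6,1})(Ω₁) = 0.23654 + 0.09001j ; Y_{6,1}(Ω₂) = -0.17531 - 0.05085j ; Δ = -0.03689 - 0.02781j
  [+2]  conj(Y_{6,2})(Ω₁) = 0.17983 + 0.16003j ; Y_{6,2}(Ω₂) = 0.01381 + 0.00875j ; Δ = 0.00108 + 0.00378j
  [+3]  conj(Y_{6,3})(Ω₁) = -0.21138 - 0.40601j ; Y_{6,3}(Ω₂) = -0.00061 - 0.00069j ; Δ = -0.00015 + 0.00039j
  [+4]  conj(Y_{6,4})(Ω₁) = 0.03868 + 0.33070j ; Y_{6,4}(Ω₂) = 0.00002 + 0.00003j ; Δ = -0.00001 + 0.00001j
  [+5]  conj(Y_{6,5})(Ω₁) = 0.03455 - 0.13693j ; Y_{6,5}(Ω₂) = -0.00000 - 0.00000j ; Δ = -0.00000 - 0.00000j
  [+6]  conj(Y_{6,6})(Ω₁) = -0.01965 + 0.02807j ; Y_{6,6}(Ω₂) = -0.00000 + 0.00000j ; Δ = -0.00000 - 0.00000j
Accumulated sum -0.39440 + 0.00000j; after 4π/(2l+1) scaling, -0.38125 + 0.00000j ⇒ P_6 = -0.381245

-0.381245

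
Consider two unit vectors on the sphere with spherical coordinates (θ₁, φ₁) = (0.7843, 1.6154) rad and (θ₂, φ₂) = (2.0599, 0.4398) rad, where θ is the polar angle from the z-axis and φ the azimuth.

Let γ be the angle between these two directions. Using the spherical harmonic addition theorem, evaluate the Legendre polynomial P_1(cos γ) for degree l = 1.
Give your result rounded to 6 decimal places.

Addition theorem: P_1(cos γ) = (4π/3) Σ_m Y*_{lm}(Ω₁) Y_{lm}(Ω₂), m = −1…1:
  [-1]  conj(Y_{1,-1})(Ω₁) = -0.010881+0.243790i ; Y_{1,-1}(Ω₂) = +0.275963-0.129851i ; Δ = +0.028653+0.068690i
  [+0]  conj(Y_{1,0})(Ω₁) = +0.345873-0.000000i ; Y_{1,0}(Ω₂) = -0.229562+0.000000i ; Δ = -0.079400+0.000000i
  [+1]  conj(Y_{1,1})(Ω₁) = +0.010881+0.243790i ; Y_{1,1}(Ω₂) = -0.275963-0.129851i ; Δ = +0.028653-0.068690i
Accumulated sum -0.022093+0.000000i; after 4π/(2l+1) scaling, -0.092541+0.000000i ⇒ P_1 = -0.092541

-0.092541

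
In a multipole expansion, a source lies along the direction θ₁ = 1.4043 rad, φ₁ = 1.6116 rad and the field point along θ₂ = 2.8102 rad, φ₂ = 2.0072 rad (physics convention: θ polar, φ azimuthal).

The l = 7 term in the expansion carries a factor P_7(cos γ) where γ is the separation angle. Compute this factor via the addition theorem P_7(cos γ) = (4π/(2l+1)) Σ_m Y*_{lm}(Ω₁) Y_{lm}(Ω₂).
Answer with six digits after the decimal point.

Summing Y*_{l m}(θ₁,φ₁)·Y_{l m}(θ₂,φ₂) over m ∈ [−7, 7]; prefactor 4π/(2·7+1) = 0.837758:
  [-7]  conj(Y_{7,-7})(Ω₁) = (0.127805, -0.435221) ; Y_{7,-7}(Ω₂) = (0.000017, -0.000192) ; Δ = (-0.000082, -0.000032)
  [-6]  conj(Y_{7,-6})(Ω₁) = (-0.276714, -0.069133) ; Y_{7,-6}(Ω₂) = (-0.001818, -0.001049) ; Δ = (0.000431, 0.000416)
  [-5]  conj(Y_{7,-5})(Ω₁) = (0.044583, -0.215484) ; Y_{7,-5}(Ω₂) = (-0.011640, 0.008156) ; Δ = (0.001239, 0.002872)
  [-4]  conj(Y_{7,-4})(Ω₁) = (-0.299982, -0.049401) ; Y_{7,-4}(Ω₂) = (0.011664, 0.066039) ; Δ = (-0.000237, -0.020387)
  [-3]  conj(Y_{7,-3})(Ω₁) = (0.016780, -0.136394) ; Y_{7,-3}(Ω₂) = (0.214643, 0.057464) ; Δ = (0.011439, -0.028312)
  [-2]  conj(Y_{7,-2})(Ω₁) = (-0.303780, -0.024846) ; Y_{7,-2}(Ω₂) = (0.311734, -0.371618) ; Δ = (-0.103932, 0.105145)
  [-1]  conj(Y_{7,-1})(Ω₁) = (0.004257, -0.104266) ; Y_{7,-1}(Ω₂) = (-0.233970, -0.501656) ; Δ = (-0.053302, 0.022260)
  [+0]  conj(Y_{7,0})(Ω₁) = (-0.303989, -0.000000) ; Y_{7,0}(Ω₂) = (0.046363, 0.000000) ; Δ = (-0.014094, -0.000000)
  [+1]  conj(Y_{7,1})(Ω₁) = (-0.004257, -0.104266) ; Y_{7,1}(Ω₂) = (0.233970, -0.501656) ; Δ = (-0.053302, -0.022260)
  [+2]  conj(Y_{7,2})(Ω₁) = (-0.303780, 0.024846) ; Y_{7,2}(Ω₂) = (0.311734, 0.371618) ; Δ = (-0.103932, -0.105145)
  [+3]  conj(Y_{7,3})(Ω₁) = (-0.016780, -0.136394) ; Y_{7,3}(Ω₂) = (-0.214643, 0.057464) ; Δ = (0.011439, 0.028312)
  [+4]  conj(Y_{7,4})(Ω₁) = (-0.299982, 0.049401) ; Y_{7,4}(Ω₂) = (0.011664, -0.066039) ; Δ = (-0.000237, 0.020387)
  [+5]  conj(Y_{7,5})(Ω₁) = (-0.044583, -0.215484) ; Y_{7,5}(Ω₂) = (0.011640, 0.008156) ; Δ = (0.001239, -0.002872)
  [+6]  conj(Y_{7,6})(Ω₁) = (-0.276714, 0.069133) ; Y_{7,6}(Ω₂) = (-0.001818, 0.001049) ; Δ = (0.000431, -0.000416)
  [+7]  conj(Y_{7,7})(Ω₁) = (-0.127805, -0.435221) ; Y_{7,7}(Ω₂) = (-0.000017, -0.000192) ; Δ = (-0.000082, 0.000032)
Total Σ_m = (-0.302980, -0.000000). Multiply by 0.837758: (-0.253824, -0.000000). P_7(cos γ) = -0.253824

-0.253824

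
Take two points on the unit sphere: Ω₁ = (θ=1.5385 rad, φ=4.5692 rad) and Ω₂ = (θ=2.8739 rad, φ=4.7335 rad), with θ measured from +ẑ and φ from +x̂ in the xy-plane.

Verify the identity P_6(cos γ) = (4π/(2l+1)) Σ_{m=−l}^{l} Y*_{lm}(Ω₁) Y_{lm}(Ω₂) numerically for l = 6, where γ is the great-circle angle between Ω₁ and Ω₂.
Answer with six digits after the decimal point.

Expand P_6 via completeness: Σ_{m} conj(Y_{6,m}) at Ω₁ times Y_{6,m} at Ω₂ —
  term(m=-6) = +0.000044-0.000066i   from Y*(Ω₁)=-0.314513+0.364685i, Y(Ω₂)=-0.000164+0.000021i
  term(m=-5) = -0.000077+0.000082i   from Y*(Ω₁)=-0.035374-0.040663i, Y(Ω₂)=-0.000220-0.002078i
  term(m=-4) = -0.004492+0.003466i   from Y*(Ω₁)=-0.295786+0.190742i, Y(Ω₂)=+0.016063-0.001360i
  term(m=-3) = +0.004648-0.002496i   from Y*(Ω₁)=-0.026139-0.057060i, Y(Ω₂)=+0.005320+0.083887i
  term(m=-2) = +0.088160-0.030059i   from Y*(Ω₁)=-0.306258+0.090185i, Y(Ω₂)=-0.291487+0.012314i
  term(m=-1) = -0.038649+0.006408i   from Y*(Ω₁)=-0.009427-0.065389i, Y(Ω₂)=-0.012518-0.592869i
  term(m=+0) = -0.118926-0.000000i   from Y*(Ω₁)=-0.310908-0.000000i, Y(Ω₂)=+0.382511+0.000000i
  term(m=+1) = -0.038649-0.006408i   from Y*(Ω₁)=+0.009427-0.065389i, Y(Ω₂)=+0.012518-0.592869i
  term(m=+2) = +0.088160+0.030059i   from Y*(Ω₁)=-0.306258-0.090185i, Y(Ω₂)=-0.291487-0.012314i
  term(m=+3) = +0.004648+0.002496i   from Y*(Ω₁)=+0.026139-0.057060i, Y(Ω₂)=-0.005320+0.083887i
  term(m=+4) = -0.004492-0.003466i   from Y*(Ω₁)=-0.295786-0.190742i, Y(Ω₂)=+0.016063+0.001360i
  term(m=+5) = -0.000077-0.000082i   from Y*(Ω₁)=+0.035374-0.040663i, Y(Ω₂)=+0.000220-0.002078i
  term(m=+6) = +0.000044+0.000066i   from Y*(Ω₁)=-0.314513-0.364685i, Y(Ω₂)=-0.000164-0.000021i
Accumulated sum -0.019658+0.000000i; after 4π/(2l+1) scaling, -0.019002+0.000000i ⇒ P_6 = -0.019002

-0.019002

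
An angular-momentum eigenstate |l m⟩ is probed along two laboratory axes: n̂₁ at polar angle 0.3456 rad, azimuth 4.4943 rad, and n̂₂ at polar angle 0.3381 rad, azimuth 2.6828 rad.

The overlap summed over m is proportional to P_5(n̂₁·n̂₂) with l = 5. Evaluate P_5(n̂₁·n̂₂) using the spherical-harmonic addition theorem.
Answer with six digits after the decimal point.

Summing Y*_{l m}(θ₁,φ₁)·Y_{l m}(θ₂,φ₂) over m ∈ [−5, 5]; prefactor 4π/(2·5+1) = 1.142397:
  term(m=-5) = -0.00000 + 0.00000j   from Y*(Ω₁)=-0.00184 - 0.00096j, Y(Ω₂)=0.00123 - 0.00140j
  term(m=-4) = 0.00017 + 0.00025j   from Y*(Ω₁)=0.01169 - 0.01393j, Y(Ω₂)=-0.00438 + 0.01618j
  term(m=-3) = 0.00548 - 0.00622j   from Y*(Ω₁)=0.05702 + 0.07435j, Y(Ω₂)=-0.01710 - 0.08683j
  term(m=-2) = -0.07889 - 0.04121j   from Y*(Ω₁)=-0.27461 + 0.12800j, Y(Ω₂)=0.17852 + 0.23328j
  term(m=-1) = -0.07198 + 0.29324j   from Y*(Ω₁)=-0.11886 - 0.53635j, Y(Ω₂)=-0.49278 - 0.24341j
  term(m=+0) = 0.07589 + 0.00000j   from Y*(Ω₁)=0.26443 + 0.00000j, Y(Ω₂)=0.28701 + 0.00000j
  term(m=+1) = -0.07198 - 0.29324j   from Y*(Ω₁)=0.11886 - 0.53635j, Y(Ω₂)=0.49278 - 0.24341j
  term(m=+2) = -0.07889 + 0.04121j   from Y*(Ω₁)=-0.27461 - 0.12800j, Y(Ω₂)=0.17852 - 0.23328j
  term(m=+3) = 0.00548 + 0.00622j   from Y*(Ω₁)=-0.05702 + 0.07435j, Y(Ω₂)=0.01710 - 0.08683j
  term(m=+4) = 0.00017 - 0.00025j   from Y*(Ω₁)=0.01169 + 0.01393j, Y(Ω₂)=-0.00438 - 0.01618j
  term(m=+5) = -0.00000 - 0.00000j   from Y*(Ω₁)=0.00184 - 0.00096j, Y(Ω₂)=-0.00123 - 0.00140j
Accumulated sum -0.21453 - 0.00000j; after 4π/(2l+1) scaling, -0.24508 - 0.00000j ⇒ P_5 = -0.245080

-0.245080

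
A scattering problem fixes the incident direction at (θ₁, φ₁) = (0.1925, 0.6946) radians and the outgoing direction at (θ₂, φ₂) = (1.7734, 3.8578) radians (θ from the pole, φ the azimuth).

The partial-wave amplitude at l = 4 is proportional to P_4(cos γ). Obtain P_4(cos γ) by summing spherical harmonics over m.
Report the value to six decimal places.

Expand P_4 via completeness: Σ_{m} conj(Y_{4,m}) at Ω₁ times Y_{4,m} at Ω₂ —
  term(m=-4) = 0.00024 - 0.00002j   from Y*(Ω₁)=-0.00055 + 0.00021j, Y(Ω₂)=-0.39192 - 0.11133j
  term(m=-3) = 0.00203 - 0.00013j   from Y*(Ω₁)=-0.00422 + 0.00750j, Y(Ω₂)=-0.12930 - 0.19829j
  term(m=-2) = -0.01616 + 0.00070j   from Y*(Ω₁)=0.01270 + 0.06917j, Y(Ω₂)=-0.03173 + 0.22781j
  term(m=-1) = -0.08423 + 0.00182j   from Y*(Ω₁)=0.25553 + 0.21288j, Y(Ω₂)=-0.19108 + 0.16631j
  term(m=+0) = 0.13574 + 0.00000j   from Y*(Ω₁)=0.69637 + 0.00000j, Y(Ω₂)=0.19493 + 0.00000j
  term(m=+1) = -0.08423 - 0.00182j   from Y*(Ω₁)=-0.25553 + 0.21288j, Y(Ω₂)=0.19108 + 0.16631j
  term(m=+2) = -0.01616 - 0.00070j   from Y*(Ω₁)=0.01270 - 0.06917j, Y(Ω₂)=-0.03173 - 0.22781j
  term(m=+3) = 0.00203 + 0.00013j   from Y*(Ω₁)=0.00422 + 0.00750j, Y(Ω₂)=0.12930 - 0.19829j
  term(m=+4) = 0.00024 + 0.00002j   from Y*(Ω₁)=-0.00055 - 0.00021j, Y(Ω₂)=-0.39192 + 0.11133j
Accumulated sum -0.06049 - 0.00000j; after 4π/(2l+1) scaling, -0.08446 - 0.00000j ⇒ P_4 = -0.084458

-0.084458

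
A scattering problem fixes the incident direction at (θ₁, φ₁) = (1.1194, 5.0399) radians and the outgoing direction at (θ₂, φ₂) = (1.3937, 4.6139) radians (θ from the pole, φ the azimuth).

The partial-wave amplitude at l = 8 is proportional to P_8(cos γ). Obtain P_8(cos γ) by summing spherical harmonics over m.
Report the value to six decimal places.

Summing Y*_{l m}(θ₁,φ₁)·Y_{l m}(θ₂,φ₂) over m ∈ [−8, 8]; prefactor 4π/(2·8+1) = 0.739198:
  [-8]  conj(Y_{8,-8})(Ω₁) = -0.19211 + 0.11038j ; Y_{8,-8}(Ω₂) = 0.32047 + 0.32209j ; Δ = -0.09712 - 0.02650j
  [-7]  conj(Y_{8,-7})(Ω₁) = -0.32249 - 0.28386j ; Y_{8,-7}(Ω₂) = 0.20690 - 0.25098j ; Δ = -0.13797 + 0.02221j
  [-6]  conj(Y_{8,-6})(Ω₁) = 0.14234 - 0.34212j ; Y_{8,-6}(Ω₂) = 0.15198 + 0.10197j ; Δ = 0.05652 - 0.03748j
  [-5]  conj(Y_{8,-5})(Ω₁) = -0.03041 - 0.00203j ; Y_{8,-5}(Ω₂) = 0.15864 - 0.29568j ; Δ = -0.00543 + 0.00867j
  [-4]  conj(Y_{8,-4})(Ω₁) = -0.09114 - 0.34156j ; Y_{8,-4}(Ω₂) = 0.07498 + 0.03117j ; Δ = 0.00381 - 0.02845j
  [-3]  conj(Y_{8,-3})(Ω₁) = 0.12364 - 0.08247j ; Y_{8,-3}(Ω₂) = 0.09533 - 0.31321j ; Δ = -0.01404 - 0.04659j
  [-2]  conj(Y_{8,-2})(Ω₁) = -0.22510 - 0.17291j ; Y_{8,-2}(Ω₂) = 0.03349 + 0.00668j ; Δ = -0.00638 - 0.00730j
  [-1]  conj(Y_{8,-1})(Ω₁) = 0.06759 - 0.19893j ; Y_{8,-1}(Ω₂) = 0.03155 - 0.31927j ; Δ = -0.06138 - 0.02785j
  [+0]  conj(Y_{8,0})(Ω₁) = -0.25587 + 0.00000j ; Y_{8,0}(Ω₂) = 0.02014 + 0.00000j ; Δ = -0.00515 + 0.00000j
  [+1]  conj(Y_{8,1})(Ω₁) = -0.06759 - 0.19893j ; Y_{8,1}(Ω₂) = -0.03155 - 0.31927j ; Δ = -0.06138 + 0.02785j
  [+2]  conj(Y_{8,2})(Ω₁) = -0.22510 + 0.17291j ; Y_{8,2}(Ω₂) = 0.03349 - 0.00668j ; Δ = -0.00638 + 0.00730j
  [+3]  conj(Y_{8,3})(Ω₁) = -0.12364 - 0.08247j ; Y_{8,3}(Ω₂) = -0.09533 - 0.31321j ; Δ = -0.01404 + 0.04659j
  [+4]  conj(Y_{8,4})(Ω₁) = -0.09114 + 0.34156j ; Y_{8,4}(Ω₂) = 0.07498 - 0.03117j ; Δ = 0.00381 + 0.02845j
  [+5]  conj(Y_{8,5})(Ω₁) = 0.03041 - 0.00203j ; Y_{8,5}(Ω₂) = -0.15864 - 0.29568j ; Δ = -0.00543 - 0.00867j
  [+6]  conj(Y_{8,6})(Ω₁) = 0.14234 + 0.34212j ; Y_{8,6}(Ω₂) = 0.15198 - 0.10197j ; Δ = 0.05652 + 0.03748j
  [+7]  conj(Y_{8,7})(Ω₁) = 0.32249 - 0.28386j ; Y_{8,7}(Ω₂) = -0.20690 - 0.25098j ; Δ = -0.13797 - 0.02221j
  [+8]  conj(Y_{8,8})(Ω₁) = -0.19211 - 0.11038j ; Y_{8,8}(Ω₂) = 0.32047 - 0.32209j ; Δ = -0.09712 + 0.02650j
Σ over m = -0.52912 + 0.00000j; ×(4π/17) → -0.39113 + 0.00000j. Real part: -0.391126

-0.391126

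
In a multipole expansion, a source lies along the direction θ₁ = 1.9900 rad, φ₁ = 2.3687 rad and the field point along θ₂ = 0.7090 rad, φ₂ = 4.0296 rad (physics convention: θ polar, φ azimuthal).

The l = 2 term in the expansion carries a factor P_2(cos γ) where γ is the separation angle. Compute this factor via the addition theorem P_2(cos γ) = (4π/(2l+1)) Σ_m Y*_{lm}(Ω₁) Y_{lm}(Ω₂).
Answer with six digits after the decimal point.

Term-by-term m-sum for l=2 (normalisation 4π/5 = 2.513274):
  [-2]  conj(Y_{2,-2})(Ω₁) = 0.00806 - 0.32218j ; Y_{2,-2}(Ω₂) = -0.03337 - 0.16031j ; Δ = -0.05192 + 0.00946j
  [-1]  conj(Y_{2,-1})(Ω₁) = 0.20562 - 0.20054j ; Y_{2,-1}(Ω₂) = -0.24088 + 0.29619j ; Δ = 0.00987 + 0.10921j
  [+0]  conj(Y_{2,0})(Ω₁) = -0.15863 + 0.00000j ; Y_{2,0}(Ω₂) = 0.22970 + 0.00000j ; Δ = -0.03644 + 0.00000j
  [+1]  conj(Y_{2,1})(Ω₁) = -0.20562 - 0.20054j ; Y_{2,1}(Ω₂) = 0.24088 + 0.29619j ; Δ = 0.00987 - 0.10921j
  [+2]  conj(Y_{2,2})(Ω₁) = 0.00806 + 0.32218j ; Y_{2,2}(Ω₂) = -0.03337 + 0.16031j ; Δ = -0.05192 - 0.00946j
Σ over m = -0.12054 - 0.00000j; ×(4π/5) → -0.30294 - 0.00000j. Real part: -0.302939

-0.302939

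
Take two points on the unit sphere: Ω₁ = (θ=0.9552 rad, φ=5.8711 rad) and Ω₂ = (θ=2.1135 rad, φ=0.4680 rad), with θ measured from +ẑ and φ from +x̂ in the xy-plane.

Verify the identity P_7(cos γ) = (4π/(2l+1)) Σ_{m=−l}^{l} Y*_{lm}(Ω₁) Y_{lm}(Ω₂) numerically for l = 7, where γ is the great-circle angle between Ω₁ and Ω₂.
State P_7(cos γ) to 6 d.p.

-0.262136

Summing Y*_{l m}(θ₁,φ₁)·Y_{l m}(θ₂,φ₂) over m ∈ [−7, 7]; prefactor 4π/(2·7+1) = 0.837758:
  term(m=-7) = (0.020258, 0.002496)   from Y*(Ω₁)=(-0.116932, -0.030730), Y(Ω₂)=(-0.167304, 0.022623)
  term(m=-6) = (-0.065587, -0.102748)   from Y*(Ω₁)=(-0.250971, -0.198458), Y(Ω₂)=(0.359977, 0.124748)
  term(m=-5) = (-0.056789, 0.176095)   from Y*(Ω₁)=(-0.208744, -0.391704), Y(Ω₂)=(-0.289954, -0.299500)
  term(m=-4) = (0.022241, -0.008851)   from Y*(Ω₁)=(-0.019468, -0.250550), Y(Ω₂)=(0.028258, 0.090964)
  term(m=-3) = (-0.050503, -0.027678)   from Y*(Ω₁)=(-0.061436, 0.176740), Y(Ω₂)=(-0.051099, 0.303510)
  term(m=-2) = (0.016174, 0.084383)   from Y*(Ω₁)=(-0.236378, 0.255457), Y(Ω₂)=(0.146393, -0.198773)
  term(m=-1) = (0.006312, -0.007637)   from Y*(Ω₁)=(0.042201, -0.018446), Y(Ω₂)=(0.191988, -0.097041)
  term(m=+0) = (-0.097113, 0.000000)   from Y*(Ω₁)=(0.350475, -0.000000), Y(Ω₂)=(-0.277090, 0.000000)
  term(m=+1) = (0.006312, 0.007637)   from Y*(Ω₁)=(-0.042201, -0.018446), Y(Ω₂)=(-0.191988, -0.097041)
  term(m=+2) = (0.016174, -0.084383)   from Y*(Ω₁)=(-0.236378, -0.255457), Y(Ω₂)=(0.146393, 0.198773)
  term(m=+3) = (-0.050503, 0.027678)   from Y*(Ω₁)=(0.061436, 0.176740), Y(Ω₂)=(0.051099, 0.303510)
  term(m=+4) = (0.022241, 0.008851)   from Y*(Ω₁)=(-0.019468, 0.250550), Y(Ω₂)=(0.028258, -0.090964)
  term(m=+5) = (-0.056789, -0.176095)   from Y*(Ω₁)=(0.208744, -0.391704), Y(Ω₂)=(0.289954, -0.299500)
  term(m=+6) = (-0.065587, 0.102748)   from Y*(Ω₁)=(-0.250971, 0.198458), Y(Ω₂)=(0.359977, -0.124748)
  term(m=+7) = (0.020258, -0.002496)   from Y*(Ω₁)=(0.116932, -0.030730), Y(Ω₂)=(0.167304, 0.022623)
Accumulated sum (-0.312902, 0.000000); after 4π/(2l+1) scaling, (-0.262136, 0.000000) ⇒ P_7 = -0.262136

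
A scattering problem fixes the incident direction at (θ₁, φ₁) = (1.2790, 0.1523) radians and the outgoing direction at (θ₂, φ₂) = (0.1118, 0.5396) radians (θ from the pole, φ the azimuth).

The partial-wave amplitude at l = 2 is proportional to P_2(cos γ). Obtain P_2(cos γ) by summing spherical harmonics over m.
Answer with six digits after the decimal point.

Addition theorem: P_2(cos γ) = (4π/5) Σ_m Y*_{lm}(Ω₁) Y_{lm}(Ω₂), m = −2…2:
  m=-2: +0.337998+0.106261i × +0.002270-0.004239i = +0.001218-0.001192i  (running Σ = +0.001218-0.001192i)
  m=-1: +0.210383+0.032291i × +0.073483-0.044008i = +0.016881-0.006886i  (running Σ = +0.018098-0.008077i)
  m=0: -0.237090-0.000000i × +0.619006+0.000000i = -0.146760-0.000000i  (running Σ = -0.128662-0.008077i)
  m=1: -0.210383+0.032291i × -0.073483-0.044008i = +0.016881+0.006886i  (running Σ = -0.111781-0.001192i)
  m=2: +0.337998-0.106261i × +0.002270+0.004239i = +0.001218+0.001192i  (running Σ = -0.110564-0.000000i)
Σ over m = -0.110564-0.000000i; ×(4π/5) → -0.277877-0.000000i. Real part: -0.277877

-0.277877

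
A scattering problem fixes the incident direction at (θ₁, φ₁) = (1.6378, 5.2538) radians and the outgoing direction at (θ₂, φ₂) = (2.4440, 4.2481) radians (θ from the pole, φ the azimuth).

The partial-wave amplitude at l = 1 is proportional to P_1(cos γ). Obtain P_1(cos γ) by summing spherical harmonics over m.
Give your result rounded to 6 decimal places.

0.394530

Summing Y*_{l m}(θ₁,φ₁)·Y_{l m}(θ₂,φ₂) over m ∈ [−1, 1]; prefactor 4π/(2·1+1) = 4.188790:
  [-1]  conj(Y_{1,-1})(Ω₁) = 0.17765 - 0.29542j ; Y_{1,-1}(Ω₂) = -0.09938 + 0.19844j ; Δ = 0.04097 + 0.06461j
  [+0]  conj(Y_{1,0})(Ω₁) = -0.03271 + 0.00000j ; Y_{1,0}(Ω₂) = -0.37446 + 0.00000j ; Δ = 0.01225 + 0.00000j
  [+1]  conj(Y_{1,1})(Ω₁) = -0.17765 - 0.29542j ; Y_{1,1}(Ω₂) = 0.09938 + 0.19844j ; Δ = 0.04097 - 0.06461j
Σ over m = 0.09419 + 0.00000j; ×(4π/3) → 0.39453 + 0.00000j. Real part: 0.394530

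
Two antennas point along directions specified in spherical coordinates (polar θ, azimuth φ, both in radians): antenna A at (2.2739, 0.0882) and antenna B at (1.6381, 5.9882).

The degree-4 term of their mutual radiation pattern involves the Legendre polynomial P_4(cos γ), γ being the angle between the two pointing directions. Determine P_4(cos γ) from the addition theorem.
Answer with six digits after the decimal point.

-0.351149

Summing Y*_{l m}(θ₁,φ₁)·Y_{l m}(θ₂,φ₂) over m ∈ [−4, 4]; prefactor 4π/(2·4+1) = 1.396263:
  term(m=-4) = 0.00250 + 0.06567j   from Y*(Ω₁)=0.14063 + 0.05178j, Y(Ω₂)=0.16707 + 0.40547j
  term(m=-3) = 0.01228 + 0.02741j   from Y*(Ω₁)=-0.34676 - 0.09396j, Y(Ω₂)=-0.05295 - 0.06470j
  term(m=-2) = -0.08713 - 0.08387j   from Y*(Ω₁)=0.36921 + 0.06581j, Y(Ω₂)=-0.26796 - 0.17940j
  term(m=-1) = 0.00150 + 0.00060j   from Y*(Ω₁)=0.01708 + 0.00151j, Y(Ω₂)=0.09016 + 0.02739j
  term(m=+0) = -0.10980 + 0.00000j   from Y*(Ω₁)=-0.36229 + 0.00000j, Y(Ω₂)=0.30308 + 0.00000j
  term(m=+1) = 0.00150 - 0.00060j   from Y*(Ω₁)=-0.01708 + 0.00151j, Y(Ω₂)=-0.09016 + 0.02739j
  term(m=+2) = -0.08713 + 0.08387j   from Y*(Ω₁)=0.36921 - 0.06581j, Y(Ω₂)=-0.26796 + 0.17940j
  term(m=+3) = 0.01228 - 0.02741j   from Y*(Ω₁)=0.34676 - 0.09396j, Y(Ω₂)=0.05295 - 0.06470j
  term(m=+4) = 0.00250 - 0.06567j   from Y*(Ω₁)=0.14063 - 0.05178j, Y(Ω₂)=0.16707 - 0.40547j
Total Σ_m = -0.25149 + 0.00000j. Multiply by 1.396263: -0.35115 + 0.00000j. P_4(cos γ) = -0.351149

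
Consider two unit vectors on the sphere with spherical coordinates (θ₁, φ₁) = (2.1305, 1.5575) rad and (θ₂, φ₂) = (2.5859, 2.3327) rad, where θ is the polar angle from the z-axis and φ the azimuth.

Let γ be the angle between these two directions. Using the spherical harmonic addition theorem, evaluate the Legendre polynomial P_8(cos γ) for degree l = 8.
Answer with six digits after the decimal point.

Expand P_8 via completeness: Σ_{m} conj(Y_{8,m}) at Ω₁ times Y_{8,m} at Ω₂ —
  [-8]  conj(Y_{8,-8})(Ω₁) = (0.136291, -0.014552) ; Y_{8,-8}(Ω₂) = (0.003037, 0.000578) ; Δ = (0.000422, 0.000035)
  [-7]  conj(Y_{8,-7})(Ω₁) = (0.031925, 0.342019) ; Y_{8,-7}(Ω₂) = (0.016196, -0.011586) ; Δ = (0.004480, 0.005170)
  [-6]  conj(Y_{8,-6})(Ω₁) = (-0.448579, 0.035863) ; Y_{8,-6}(Ω₂) = (0.011200, -0.078921) ; Δ = (-0.002194, 0.035804)
  [-5]  conj(Y_{8,-5})(Ω₁) = (-0.015396, -0.231238) ; Y_{8,-5}(Ω₂) = (-0.136792, -0.173399) ; Δ = (-0.037990, 0.034301)
  [-4]  conj(Y_{8,-4})(Ω₁) = (-0.202788, 0.010796) ; Y_{8,-4}(Ω₂) = (-0.419730, -0.039562) ; Δ = (0.085543, 0.003491)
  [-3]  conj(Y_{8,-3})(Ω₁) = (-0.013844, -0.346879) ; Y_{8,-3}(Ω₂) = (-0.374239, 0.324881) ; Δ = (0.117875, 0.125318)
  [-2]  conj(Y_{8,-2})(Ω₁) = (-0.032975, 0.000877) ; Y_{8,-2}(Ω₂) = (-0.008805, 0.187248) ; Δ = (0.000126, -0.006182)
  [-1]  conj(Y_{8,-1})(Ω₁) = (-0.004613, -0.346940) ; Y_{8,-1}(Ω₂) = (-0.232556, -0.243748) ; Δ = (-0.083493, 0.081807)
  [+0]  conj(Y_{8,0})(Ω₁) = (0.018714, -0.000000) ; Y_{8,0}(Ω₂) = (-0.312708, 0.000000) ; Δ = (-0.005852, 0.000000)
  [+1]  conj(Y_{8,1})(Ω₁) = (0.004613, -0.346940) ; Y_{8,1}(Ω₂) = (0.232556, -0.243748) ; Δ = (-0.083493, -0.081807)
  [+2]  conj(Y_{8,2})(Ω₁) = (-0.032975, -0.000877) ; Y_{8,2}(Ω₂) = (-0.008805, -0.187248) ; Δ = (0.000126, 0.006182)
  [+3]  conj(Y_{8,3})(Ω₁) = (0.013844, -0.346879) ; Y_{8,3}(Ω₂) = (0.374239, 0.324881) ; Δ = (0.117875, -0.125318)
  [+4]  conj(Y_{8,4})(Ω₁) = (-0.202788, -0.010796) ; Y_{8,4}(Ω₂) = (-0.419730, 0.039562) ; Δ = (0.085543, -0.003491)
  [+5]  conj(Y_{8,5})(Ω₁) = (0.015396, -0.231238) ; Y_{8,5}(Ω₂) = (0.136792, -0.173399) ; Δ = (-0.037990, -0.034301)
  [+6]  conj(Y_{8,6})(Ω₁) = (-0.448579, -0.035863) ; Y_{8,6}(Ω₂) = (0.011200, 0.078921) ; Δ = (-0.002194, -0.035804)
  [+7]  conj(Y_{8,7})(Ω₁) = (-0.031925, 0.342019) ; Y_{8,7}(Ω₂) = (-0.016196, -0.011586) ; Δ = (0.004480, -0.005170)
  [+8]  conj(Y_{8,8})(Ω₁) = (0.136291, 0.014552) ; Y_{8,8}(Ω₂) = (0.003037, -0.000578) ; Δ = (0.000422, -0.000035)
Σ over m = (0.163686, -0.000000); ×(4π/17) → (0.120997, -0.000000). Real part: 0.120997

0.120997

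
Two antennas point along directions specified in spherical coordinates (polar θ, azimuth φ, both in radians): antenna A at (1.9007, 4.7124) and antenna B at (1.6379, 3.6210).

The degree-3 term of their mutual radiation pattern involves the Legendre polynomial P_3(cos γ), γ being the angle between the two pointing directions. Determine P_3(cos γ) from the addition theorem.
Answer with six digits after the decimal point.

-0.446883

Expand P_3 via completeness: Σ_{m} conj(Y_{3,m}) at Ω₁ times Y_{3,m} at Ω₂ —
  m=-3: Y*=(-0.000012, 0.353300)  Y=(-0.054780, 0.410777)  product (-0.145127, -0.019358)
  m=-2: Y*=(0.296330, 0.000007)  Y=(-0.039191, 0.055838)  product (-0.011614, 0.016546)
  m=-1: Y*=(-0.000002, 0.145317)  Y=(0.279670, -0.145389)  product (0.021127, 0.040641)
  m=+0: Y*=(0.299239, -0.000000)  Y=(0.074506, 0.000000)  product (0.022295, 0.000000)
  m=+1: Y*=(0.000002, 0.145317)  Y=(-0.279670, -0.145389)  product (0.021127, -0.040641)
  m=+2: Y*=(0.296330, -0.000007)  Y=(-0.039191, -0.055838)  product (-0.011614, -0.016546)
  m=+3: Y*=(0.000012, 0.353300)  Y=(0.054780, 0.410777)  product (-0.145127, 0.019358)
Accumulated sum (-0.248933, 0.000000); after 4π/(2l+1) scaling, (-0.446883, 0.000000) ⇒ P_3 = -0.446883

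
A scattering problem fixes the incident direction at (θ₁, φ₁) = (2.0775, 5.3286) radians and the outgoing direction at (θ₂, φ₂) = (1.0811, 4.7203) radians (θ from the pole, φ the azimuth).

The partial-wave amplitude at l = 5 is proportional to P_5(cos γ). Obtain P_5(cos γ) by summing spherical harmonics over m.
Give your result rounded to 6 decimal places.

Summing Y*_{l m}(θ₁,φ₁)·Y_{l m}(θ₂,φ₂) over m ∈ [−5, 5]; prefactor 4π/(2·5+1) = 1.142397:
  [-5]  conj(Y_{5,-5})(Ω₁) = (0.014349, 0.236739) ; Y_{5,-5}(Ω₂) = (0.009823, 0.248208) ; Δ = (-0.058619, 0.005887)
  [-4]  conj(Y_{5,-4})(Ω₁) = (0.324540, -0.260702) ; Y_{5,-4}(Ω₂) = (0.418469, -0.013247) ; Δ = (0.132357, -0.113395)
  [-3]  conj(Y_{5,-3})(Ω₁) = (-0.248972, -0.071010) ; Y_{5,-3}(Ω₂) = (-0.005592, -0.235571) ; Δ = (-0.015336, 0.059048)
  [-2]  conj(Y_{5,-2})(Ω₁) = (-0.061251, -0.174054) ; Y_{5,-2}(Ω₂) = (0.208740, -0.003303) ; Δ = (-0.013360, -0.036130)
  [-1]  conj(Y_{5,-1})(Ω₁) = (-0.183274, 0.258787) ; Y_{5,-1}(Ω₂) = (-0.002391, -0.302262) ; Δ = (0.078660, 0.054778)
  [+0]  conj(Y_{5,0})(Ω₁) = (-0.113990, -0.000000) ; Y_{5,0}(Ω₂) = (0.142858, 0.000000) ; Δ = (-0.016284, -0.000000)
  [+1]  conj(Y_{5,1})(Ω₁) = (0.183274, 0.258787) ; Y_{5,1}(Ω₂) = (0.002391, -0.302262) ; Δ = (0.078660, -0.054778)
  [+2]  conj(Y_{5,2})(Ω₁) = (-0.061251, 0.174054) ; Y_{5,2}(Ω₂) = (0.208740, 0.003303) ; Δ = (-0.013360, 0.036130)
  [+3]  conj(Y_{5,3})(Ω₁) = (0.248972, -0.071010) ; Y_{5,3}(Ω₂) = (0.005592, -0.235571) ; Δ = (-0.015336, -0.059048)
  [+4]  conj(Y_{5,4})(Ω₁) = (0.324540, 0.260702) ; Y_{5,4}(Ω₂) = (0.418469, 0.013247) ; Δ = (0.132357, 0.113395)
  [+5]  conj(Y_{5,5})(Ω₁) = (-0.014349, 0.236739) ; Y_{5,5}(Ω₂) = (-0.009823, 0.248208) ; Δ = (-0.058619, -0.005887)
Accumulated sum (0.231117, 0.000000); after 4π/(2l+1) scaling, (0.264028, 0.000000) ⇒ P_5 = 0.264028

0.264028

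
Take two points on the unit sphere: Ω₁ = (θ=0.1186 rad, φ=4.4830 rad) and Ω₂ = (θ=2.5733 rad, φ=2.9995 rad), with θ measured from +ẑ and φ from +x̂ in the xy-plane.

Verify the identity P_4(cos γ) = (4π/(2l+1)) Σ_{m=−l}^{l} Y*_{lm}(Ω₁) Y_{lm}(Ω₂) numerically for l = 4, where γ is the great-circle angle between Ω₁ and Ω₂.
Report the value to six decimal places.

-0.126948

Term-by-term m-sum for l=4 (normalisation 4π/9 = 1.396263):
  term(m=-4) = (0.000003, -0.000001)   from Y*(Ω₁)=(0.000053, -0.000069), Y(Ω₂)=(0.031291, 0.019984)
  term(m=-3) = (0.000088, 0.000327)   from Y*(Ω₁)=(0.001308, 0.001590), Y(Ω₂)=(0.149736, 0.067999)
  term(m=-2) = (-0.010478, 0.001848)   from Y*(Ω₁)=(-0.024783, 0.012241), Y(Ω₂)=(0.369472, 0.107920)
  term(m=-1) = (-0.008004, -0.091452)   from Y*(Ω₁)=(-0.049316, -0.211206), Y(Ω₂)=(0.419004, 0.059941)
  term(m=+0) = (-0.054139, 0.000000)   from Y*(Ω₁)=(0.787770, -0.000000), Y(Ω₂)=(-0.068724, 0.000000)
  term(m=+1) = (-0.008004, 0.091452)   from Y*(Ω₁)=(0.049316, -0.211206), Y(Ω₂)=(-0.419004, 0.059941)
  term(m=+2) = (-0.010478, -0.001848)   from Y*(Ω₁)=(-0.024783, -0.012241), Y(Ω₂)=(0.369472, -0.107920)
  term(m=+3) = (0.000088, -0.000327)   from Y*(Ω₁)=(-0.001308, 0.001590), Y(Ω₂)=(-0.149736, 0.067999)
  term(m=+4) = (0.000003, 0.000001)   from Y*(Ω₁)=(0.000053, 0.000069), Y(Ω₂)=(0.031291, -0.019984)
Accumulated sum (-0.090920, -0.000000); after 4π/(2l+1) scaling, (-0.126948, -0.000000) ⇒ P_4 = -0.126948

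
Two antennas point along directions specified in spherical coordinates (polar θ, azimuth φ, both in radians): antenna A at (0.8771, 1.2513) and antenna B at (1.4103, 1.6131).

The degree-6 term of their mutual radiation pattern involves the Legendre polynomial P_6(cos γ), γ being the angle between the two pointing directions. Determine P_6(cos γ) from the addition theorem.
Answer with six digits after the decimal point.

-0.406076

Term-by-term m-sum for l=6 (normalisation 4π/13 = 0.966644):
  m=-6: Y*=0.03387 + 0.09389j  Y=-0.43269 + 0.11225j  product -0.02519 - 0.03683j
  m=-5: Y*=0.28743 - 0.00767j  Y=-0.05263 - 0.24510j  product -0.01701 - 0.07004j
  m=-4: Y*=0.12586 - 0.41749j  Y=-0.24014 + 0.04103j  product -0.01310 + 0.10542j
  m=-3: Y*=-0.23191 - 0.16288j  Y=-0.03446 - 0.27009j  product -0.03600 + 0.06825j
  m=-2: Y*=0.13036 - 0.09685j  Y=-0.17767 + 0.01507j  product -0.02170 + 0.01917j
  m=-1: Y*=-0.11127 - 0.33633j  Y=-0.01170 - 0.27631j  product -0.09163 + 0.03468j
  m=+0: Y*=0.06757 + 0.00000j  Y=-0.16020 + 0.00000j  product -0.01082 + 0.00000j
  m=+1: Y*=0.11127 - 0.33633j  Y=0.01170 - 0.27631j  product -0.09163 - 0.03468j
  m=+2: Y*=0.13036 + 0.09685j  Y=-0.17767 - 0.01507j  product -0.02170 - 0.01917j
  m=+3: Y*=0.23191 - 0.16288j  Y=0.03446 - 0.27009j  product -0.03600 - 0.06825j
  m=+4: Y*=0.12586 + 0.41749j  Y=-0.24014 - 0.04103j  product -0.01310 - 0.10542j
  m=+5: Y*=-0.28743 - 0.00767j  Y=0.05263 - 0.24510j  product -0.01701 + 0.07004j
  m=+6: Y*=0.03387 - 0.09389j  Y=-0.43269 - 0.11225j  product -0.02519 + 0.03683j
Σ over m = -0.42009 + 0.00000j; ×(4π/13) → -0.40608 + 0.00000j. Real part: -0.406076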